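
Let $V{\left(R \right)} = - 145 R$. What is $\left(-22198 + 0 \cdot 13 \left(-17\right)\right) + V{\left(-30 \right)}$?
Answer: $-17848$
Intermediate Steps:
$\left(-22198 + 0 \cdot 13 \left(-17\right)\right) + V{\left(-30 \right)} = \left(-22198 + 0 \cdot 13 \left(-17\right)\right) - -4350 = \left(-22198 + 0 \left(-17\right)\right) + 4350 = \left(-22198 + 0\right) + 4350 = -22198 + 4350 = -17848$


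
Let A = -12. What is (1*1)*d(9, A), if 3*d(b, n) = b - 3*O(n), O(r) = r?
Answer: 15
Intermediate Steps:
d(b, n) = -n + b/3 (d(b, n) = (b - 3*n)/3 = -n + b/3)
(1*1)*d(9, A) = (1*1)*(-1*(-12) + (⅓)*9) = 1*(12 + 3) = 1*15 = 15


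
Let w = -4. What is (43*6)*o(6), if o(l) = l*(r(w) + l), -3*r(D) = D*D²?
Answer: 42312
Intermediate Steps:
r(D) = -D³/3 (r(D) = -D*D²/3 = -D³/3)
o(l) = l*(64/3 + l) (o(l) = l*(-⅓*(-4)³ + l) = l*(-⅓*(-64) + l) = l*(64/3 + l))
(43*6)*o(6) = (43*6)*((⅓)*6*(64 + 3*6)) = 258*((⅓)*6*(64 + 18)) = 258*((⅓)*6*82) = 258*164 = 42312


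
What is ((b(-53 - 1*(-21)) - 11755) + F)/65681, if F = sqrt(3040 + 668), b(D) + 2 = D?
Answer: -11789/65681 + 6*sqrt(103)/65681 ≈ -0.17856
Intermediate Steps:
b(D) = -2 + D
F = 6*sqrt(103) (F = sqrt(3708) = 6*sqrt(103) ≈ 60.893)
((b(-53 - 1*(-21)) - 11755) + F)/65681 = (((-2 + (-53 - 1*(-21))) - 11755) + 6*sqrt(103))/65681 = (((-2 + (-53 + 21)) - 11755) + 6*sqrt(103))*(1/65681) = (((-2 - 32) - 11755) + 6*sqrt(103))*(1/65681) = ((-34 - 11755) + 6*sqrt(103))*(1/65681) = (-11789 + 6*sqrt(103))*(1/65681) = -11789/65681 + 6*sqrt(103)/65681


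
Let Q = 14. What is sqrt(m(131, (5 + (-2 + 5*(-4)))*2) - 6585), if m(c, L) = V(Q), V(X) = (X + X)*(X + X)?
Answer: I*sqrt(5801) ≈ 76.164*I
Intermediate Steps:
V(X) = 4*X**2 (V(X) = (2*X)*(2*X) = 4*X**2)
m(c, L) = 784 (m(c, L) = 4*14**2 = 4*196 = 784)
sqrt(m(131, (5 + (-2 + 5*(-4)))*2) - 6585) = sqrt(784 - 6585) = sqrt(-5801) = I*sqrt(5801)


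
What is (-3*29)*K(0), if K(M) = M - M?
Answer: 0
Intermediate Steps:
K(M) = 0
(-3*29)*K(0) = -3*29*0 = -87*0 = 0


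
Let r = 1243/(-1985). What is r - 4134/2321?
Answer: -11090993/4607185 ≈ -2.4073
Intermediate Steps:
r = -1243/1985 (r = 1243*(-1/1985) = -1243/1985 ≈ -0.62620)
r - 4134/2321 = -1243/1985 - 4134/2321 = -11090993/4607185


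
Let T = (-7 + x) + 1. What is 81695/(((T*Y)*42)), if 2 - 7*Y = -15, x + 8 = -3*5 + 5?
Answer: -81695/2448 ≈ -33.372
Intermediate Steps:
x = -18 (x = -8 + (-3*5 + 5) = -8 + (-15 + 5) = -8 - 10 = -18)
T = -24 (T = (-7 - 18) + 1 = -25 + 1 = -24)
Y = 17/7 (Y = 2/7 - ⅐*(-15) = 2/7 + 15/7 = 17/7 ≈ 2.4286)
81695/(((T*Y)*42)) = 81695/((-24*17/7*42)) = 81695/((-408/7*42)) = 81695/(-2448) = 81695*(-1/2448) = -81695/2448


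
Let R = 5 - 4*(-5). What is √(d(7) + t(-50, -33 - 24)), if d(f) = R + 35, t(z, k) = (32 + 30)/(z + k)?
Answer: 17*√2354/107 ≈ 7.7085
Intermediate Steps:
t(z, k) = 62/(k + z)
R = 25 (R = 5 + 20 = 25)
d(f) = 60 (d(f) = 25 + 35 = 60)
√(d(7) + t(-50, -33 - 24)) = √(60 + 62/((-33 - 24) - 50)) = √(60 + 62/(-57 - 50)) = √(60 + 62/(-107)) = √(60 + 62*(-1/107)) = √(60 - 62/107) = √(6358/107) = 17*√2354/107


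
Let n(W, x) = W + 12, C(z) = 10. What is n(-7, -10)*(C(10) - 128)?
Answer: -590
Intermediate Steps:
n(W, x) = 12 + W
n(-7, -10)*(C(10) - 128) = (12 - 7)*(10 - 128) = 5*(-118) = -590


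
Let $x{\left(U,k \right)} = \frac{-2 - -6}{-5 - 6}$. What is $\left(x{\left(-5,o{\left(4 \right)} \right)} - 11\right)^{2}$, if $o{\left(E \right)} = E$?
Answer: $\frac{15625}{121} \approx 129.13$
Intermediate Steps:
$x{\left(U,k \right)} = - \frac{4}{11}$ ($x{\left(U,k \right)} = \frac{-2 + 6}{-11} = 4 \left(- \frac{1}{11}\right) = - \frac{4}{11}$)
$\left(x{\left(-5,o{\left(4 \right)} \right)} - 11\right)^{2} = \left(- \frac{4}{11} - 11\right)^{2} = \left(- \frac{125}{11}\right)^{2} = \frac{15625}{121}$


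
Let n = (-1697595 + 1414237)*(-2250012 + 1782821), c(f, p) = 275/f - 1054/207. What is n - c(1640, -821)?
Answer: 8988229142071015/67896 ≈ 1.3238e+11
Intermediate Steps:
c(f, p) = -1054/207 + 275/f (c(f, p) = 275/f - 1054*1/207 = 275/f - 1054/207 = -1054/207 + 275/f)
n = 132382307378 (n = -283358*(-467191) = 132382307378)
n - c(1640, -821) = 132382307378 - (-1054/207 + 275/1640) = 132382307378 - (-1054/207 + 275*(1/1640)) = 132382307378 - (-1054/207 + 55/328) = 132382307378 - 1*(-334327/67896) = 132382307378 + 334327/67896 = 8988229142071015/67896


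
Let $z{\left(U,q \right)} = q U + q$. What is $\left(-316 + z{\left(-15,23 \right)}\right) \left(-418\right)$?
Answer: $266684$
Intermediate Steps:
$z{\left(U,q \right)} = q + U q$ ($z{\left(U,q \right)} = U q + q = q + U q$)
$\left(-316 + z{\left(-15,23 \right)}\right) \left(-418\right) = \left(-316 + 23 \left(1 - 15\right)\right) \left(-418\right) = \left(-316 + 23 \left(-14\right)\right) \left(-418\right) = \left(-316 - 322\right) \left(-418\right) = \left(-638\right) \left(-418\right) = 266684$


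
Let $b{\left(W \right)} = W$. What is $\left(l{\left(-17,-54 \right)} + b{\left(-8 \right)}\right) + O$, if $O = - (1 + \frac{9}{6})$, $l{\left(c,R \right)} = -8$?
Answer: $- \frac{37}{2} \approx -18.5$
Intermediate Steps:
$O = - \frac{5}{2}$ ($O = - (1 + 9 \cdot \frac{1}{6}) = - (1 + \frac{3}{2}) = \left(-1\right) \frac{5}{2} = - \frac{5}{2} \approx -2.5$)
$\left(l{\left(-17,-54 \right)} + b{\left(-8 \right)}\right) + O = \left(-8 - 8\right) - \frac{5}{2} = -16 - \frac{5}{2} = - \frac{37}{2}$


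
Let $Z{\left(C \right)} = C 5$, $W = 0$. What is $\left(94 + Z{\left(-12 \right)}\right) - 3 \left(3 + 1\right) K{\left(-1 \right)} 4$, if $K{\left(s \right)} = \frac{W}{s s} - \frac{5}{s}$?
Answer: $-8160$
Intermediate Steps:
$Z{\left(C \right)} = 5 C$
$K{\left(s \right)} = - \frac{5}{s}$ ($K{\left(s \right)} = \frac{0}{s s} - \frac{5}{s} = \frac{0}{s^{2}} - \frac{5}{s} = 0 - \frac{5}{s} = - \frac{5}{s}$)
$\left(94 + Z{\left(-12 \right)}\right) - 3 \left(3 + 1\right) K{\left(-1 \right)} 4 = \left(94 + 5 \left(-12\right)\right) - 3 \left(3 + 1\right) \left(- \frac{5}{-1}\right) 4 = \left(94 - 60\right) \left(-3\right) 4 \left(\left(-5\right) \left(-1\right)\right) 4 = 34 \left(-12\right) 5 \cdot 4 = 34 \left(\left(-60\right) 4\right) = 34 \left(-240\right) = -8160$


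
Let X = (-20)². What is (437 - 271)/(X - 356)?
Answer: 83/22 ≈ 3.7727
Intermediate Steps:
X = 400
(437 - 271)/(X - 356) = (437 - 271)/(400 - 356) = 166/44 = 166*(1/44) = 83/22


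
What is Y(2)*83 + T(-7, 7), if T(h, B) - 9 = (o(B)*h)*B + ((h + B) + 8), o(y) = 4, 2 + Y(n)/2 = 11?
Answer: 1315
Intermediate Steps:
Y(n) = 18 (Y(n) = -4 + 2*11 = -4 + 22 = 18)
T(h, B) = 17 + B + h + 4*B*h (T(h, B) = 9 + ((4*h)*B + ((h + B) + 8)) = 9 + (4*B*h + ((B + h) + 8)) = 9 + (4*B*h + (8 + B + h)) = 9 + (8 + B + h + 4*B*h) = 17 + B + h + 4*B*h)
Y(2)*83 + T(-7, 7) = 18*83 + (17 + 7 - 7 + 4*7*(-7)) = 1494 + (17 + 7 - 7 - 196) = 1494 - 179 = 1315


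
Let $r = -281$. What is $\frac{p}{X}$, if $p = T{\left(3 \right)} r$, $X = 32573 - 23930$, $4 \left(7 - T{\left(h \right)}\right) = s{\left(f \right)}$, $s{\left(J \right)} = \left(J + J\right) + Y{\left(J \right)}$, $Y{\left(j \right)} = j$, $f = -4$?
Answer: $- \frac{2810}{8643} \approx -0.32512$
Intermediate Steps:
$s{\left(J \right)} = 3 J$ ($s{\left(J \right)} = \left(J + J\right) + J = 2 J + J = 3 J$)
$T{\left(h \right)} = 10$ ($T{\left(h \right)} = 7 - \frac{3 \left(-4\right)}{4} = 7 - -3 = 7 + 3 = 10$)
$X = 8643$ ($X = 32573 - 23930 = 8643$)
$p = -2810$ ($p = 10 \left(-281\right) = -2810$)
$\frac{p}{X} = - \frac{2810}{8643}$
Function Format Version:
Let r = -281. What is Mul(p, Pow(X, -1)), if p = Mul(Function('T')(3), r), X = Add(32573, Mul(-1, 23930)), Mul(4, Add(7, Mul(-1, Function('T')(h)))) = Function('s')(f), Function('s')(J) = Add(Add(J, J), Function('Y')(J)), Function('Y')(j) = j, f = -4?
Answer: Rational(-2810, 8643) ≈ -0.32512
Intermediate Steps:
Function('s')(J) = Mul(3, J) (Function('s')(J) = Add(Add(J, J), J) = Add(Mul(2, J), J) = Mul(3, J))
Function('T')(h) = 10 (Function('T')(h) = Add(7, Mul(Rational(-1, 4), Mul(3, -4))) = Add(7, Mul(Rational(-1, 4), -12)) = Add(7, 3) = 10)
X = 8643 (X = Add(32573, -23930) = 8643)
p = -2810 (p = Mul(10, -281) = -2810)
Mul(p, Pow(X, -1)) = Mul(-2810, Pow(8643, -1)) = Mul(-2810, Rational(1, 8643)) = Rational(-2810, 8643)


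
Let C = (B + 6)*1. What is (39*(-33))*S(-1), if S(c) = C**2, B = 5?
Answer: -155727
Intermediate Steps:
C = 11 (C = (5 + 6)*1 = 11*1 = 11)
S(c) = 121 (S(c) = 11**2 = 121)
(39*(-33))*S(-1) = (39*(-33))*121 = -1287*121 = -155727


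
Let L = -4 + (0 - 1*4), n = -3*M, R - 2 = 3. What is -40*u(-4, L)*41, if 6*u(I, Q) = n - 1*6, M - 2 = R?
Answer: 7380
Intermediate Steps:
R = 5 (R = 2 + 3 = 5)
M = 7 (M = 2 + 5 = 7)
n = -21 (n = -3*7 = -21)
L = -8 (L = -4 + (0 - 4) = -4 - 4 = -8)
u(I, Q) = -9/2 (u(I, Q) = (-21 - 1*6)/6 = (-21 - 6)/6 = (⅙)*(-27) = -9/2)
-40*u(-4, L)*41 = -40*(-9/2)*41 = 180*41 = 7380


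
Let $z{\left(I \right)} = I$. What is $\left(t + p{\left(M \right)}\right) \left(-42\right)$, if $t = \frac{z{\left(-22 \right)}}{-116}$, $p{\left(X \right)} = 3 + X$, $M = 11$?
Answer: $- \frac{17283}{29} \approx -595.97$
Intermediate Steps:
$t = \frac{11}{58}$ ($t = - \frac{22}{-116} = \left(-22\right) \left(- \frac{1}{116}\right) = \frac{11}{58} \approx 0.18966$)
$\left(t + p{\left(M \right)}\right) \left(-42\right) = \left(\frac{11}{58} + \left(3 + 11\right)\right) \left(-42\right) = \left(\frac{11}{58} + 14\right) \left(-42\right) = \frac{823}{58} \left(-42\right) = - \frac{17283}{29}$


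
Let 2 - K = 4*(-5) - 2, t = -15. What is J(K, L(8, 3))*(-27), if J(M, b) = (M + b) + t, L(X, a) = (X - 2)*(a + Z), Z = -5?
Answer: 81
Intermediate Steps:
K = 24 (K = 2 - (4*(-5) - 2) = 2 - (-20 - 2) = 2 - 1*(-22) = 2 + 22 = 24)
L(X, a) = (-5 + a)*(-2 + X) (L(X, a) = (X - 2)*(a - 5) = (-2 + X)*(-5 + a) = (-5 + a)*(-2 + X))
J(M, b) = -15 + M + b (J(M, b) = (M + b) - 15 = -15 + M + b)
J(K, L(8, 3))*(-27) = (-15 + 24 + (10 - 5*8 - 2*3 + 8*3))*(-27) = (-15 + 24 + (10 - 40 - 6 + 24))*(-27) = (-15 + 24 - 12)*(-27) = -3*(-27) = 81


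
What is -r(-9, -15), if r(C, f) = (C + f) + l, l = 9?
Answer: 15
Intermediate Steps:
r(C, f) = 9 + C + f (r(C, f) = (C + f) + 9 = 9 + C + f)
-r(-9, -15) = -(9 - 9 - 15) = -1*(-15) = 15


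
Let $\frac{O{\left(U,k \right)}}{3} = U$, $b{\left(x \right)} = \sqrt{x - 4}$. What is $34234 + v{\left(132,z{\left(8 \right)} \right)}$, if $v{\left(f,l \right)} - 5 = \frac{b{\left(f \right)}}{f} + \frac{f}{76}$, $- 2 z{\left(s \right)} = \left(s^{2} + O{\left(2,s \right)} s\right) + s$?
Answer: $\frac{650574}{19} + \frac{2 \sqrt{2}}{33} \approx 34241.0$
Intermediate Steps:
$b{\left(x \right)} = \sqrt{-4 + x}$
$O{\left(U,k \right)} = 3 U$
$z{\left(s \right)} = - \frac{7 s}{2} - \frac{s^{2}}{2}$ ($z{\left(s \right)} = - \frac{\left(s^{2} + 3 \cdot 2 s\right) + s}{2} = - \frac{\left(s^{2} + 6 s\right) + s}{2} = - \frac{s^{2} + 7 s}{2} = - \frac{7 s}{2} - \frac{s^{2}}{2}$)
$v{\left(f,l \right)} = 5 + \frac{f}{76} + \frac{\sqrt{-4 + f}}{f}$ ($v{\left(f,l \right)} = 5 + \left(\frac{\sqrt{-4 + f}}{f} + \frac{f}{76}\right) = 5 + \left(\frac{f}{76} + \frac{\sqrt{-4 + f}}{f}\right) = 5 + \frac{f}{76} + \frac{\sqrt{-4 + f}}{f}$)
$34234 + v{\left(132,z{\left(8 \right)} \right)} = 34234 + \left(5 + \frac{1}{76} \cdot 132 + \frac{\sqrt{-4 + 132}}{132}\right) = 34234 + \left(5 + \frac{33}{19} + \frac{\sqrt{128}}{132}\right) = 34234 + \left(5 + \frac{33}{19} + \frac{8 \sqrt{2}}{132}\right) = 34234 + \left(5 + \frac{33}{19} + \frac{2 \sqrt{2}}{33}\right) = 34234 + \left(\frac{128}{19} + \frac{2 \sqrt{2}}{33}\right) = \frac{650574}{19} + \frac{2 \sqrt{2}}{33}$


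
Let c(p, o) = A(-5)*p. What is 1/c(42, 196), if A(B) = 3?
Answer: 1/126 ≈ 0.0079365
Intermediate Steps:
c(p, o) = 3*p
1/c(42, 196) = 1/(3*42) = 1/126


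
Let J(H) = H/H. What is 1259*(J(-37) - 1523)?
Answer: -1916198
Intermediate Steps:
J(H) = 1
1259*(J(-37) - 1523) = 1259*(1 - 1523) = 1259*(-1522) = -1916198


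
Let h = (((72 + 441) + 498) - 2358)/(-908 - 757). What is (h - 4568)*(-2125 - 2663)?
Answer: 4045526436/185 ≈ 2.1868e+7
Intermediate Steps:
h = 449/555 (h = ((513 + 498) - 2358)/(-1665) = (1011 - 2358)*(-1/1665) = -1347*(-1/1665) = 449/555 ≈ 0.80901)
(h - 4568)*(-2125 - 2663) = (449/555 - 4568)*(-2125 - 2663) = -2534791/555*(-4788) = 4045526436/185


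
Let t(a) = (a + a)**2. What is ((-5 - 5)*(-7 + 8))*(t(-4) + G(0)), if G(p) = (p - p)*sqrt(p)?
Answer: -640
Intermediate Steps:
G(p) = 0 (G(p) = 0*sqrt(p) = 0)
t(a) = 4*a**2 (t(a) = (2*a)**2 = 4*a**2)
((-5 - 5)*(-7 + 8))*(t(-4) + G(0)) = ((-5 - 5)*(-7 + 8))*(4*(-4)**2 + 0) = (-10*1)*(4*16 + 0) = -10*(64 + 0) = -10*64 = -640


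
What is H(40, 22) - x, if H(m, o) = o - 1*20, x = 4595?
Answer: -4593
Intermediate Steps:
H(m, o) = -20 + o (H(m, o) = o - 20 = -20 + o)
H(40, 22) - x = (-20 + 22) - 1*4595 = 2 - 4595 = -4593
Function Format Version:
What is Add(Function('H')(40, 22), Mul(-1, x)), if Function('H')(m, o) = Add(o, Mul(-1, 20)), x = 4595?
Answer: -4593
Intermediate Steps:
Function('H')(m, o) = Add(-20, o) (Function('H')(m, o) = Add(o, -20) = Add(-20, o))
Add(Function('H')(40, 22), Mul(-1, x)) = Add(Add(-20, 22), Mul(-1, 4595)) = Add(2, -4595) = -4593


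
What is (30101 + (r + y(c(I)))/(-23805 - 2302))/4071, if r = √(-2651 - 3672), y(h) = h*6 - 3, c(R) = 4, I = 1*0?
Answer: 785846786/106281597 - I*√6323/106281597 ≈ 7.394 - 7.4818e-7*I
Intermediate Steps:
I = 0
y(h) = -3 + 6*h (y(h) = 6*h - 3 = -3 + 6*h)
r = I*√6323 (r = √(-6323) = I*√6323 ≈ 79.517*I)
(30101 + (r + y(c(I)))/(-23805 - 2302))/4071 = (30101 + (I*√6323 + (-3 + 6*4))/(-23805 - 2302))/4071 = (30101 + (I*√6323 + (-3 + 24))/(-26107))*(1/4071) = (30101 + (I*√6323 + 21)*(-1/26107))*(1/4071) = (30101 + (21 + I*√6323)*(-1/26107))*(1/4071) = (30101 + (-21/26107 - I*√6323/26107))*(1/4071) = (785846786/26107 - I*√6323/26107)*(1/4071) = 785846786/106281597 - I*√6323/106281597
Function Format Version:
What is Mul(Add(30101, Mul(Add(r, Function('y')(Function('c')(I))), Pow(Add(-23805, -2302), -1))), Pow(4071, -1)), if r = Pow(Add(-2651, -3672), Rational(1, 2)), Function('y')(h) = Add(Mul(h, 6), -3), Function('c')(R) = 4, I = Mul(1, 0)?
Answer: Add(Rational(785846786, 106281597), Mul(Rational(-1, 106281597), I, Pow(6323, Rational(1, 2)))) ≈ Add(7.3940, Mul(-7.4818e-7, I))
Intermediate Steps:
I = 0
Function('y')(h) = Add(-3, Mul(6, h)) (Function('y')(h) = Add(Mul(6, h), -3) = Add(-3, Mul(6, h)))
r = Mul(I, Pow(6323, Rational(1, 2))) (r = Pow(-6323, Rational(1, 2)) = Mul(I, Pow(6323, Rational(1, 2))) ≈ Mul(79.517, I))
Mul(Add(30101, Mul(Add(r, Function('y')(Function('c')(I))), Pow(Add(-23805, -2302), -1))), Pow(4071, -1)) = Mul(Add(30101, Mul(Add(Mul(I, Pow(6323, Rational(1, 2))), Add(-3, Mul(6, 4))), Pow(Add(-23805, -2302), -1))), Pow(4071, -1)) = Mul(Add(30101, Mul(Add(Mul(I, Pow(6323, Rational(1, 2))), Add(-3, 24)), Pow(-26107, -1))), Rational(1, 4071)) = Mul(Add(30101, Mul(Add(Mul(I, Pow(6323, Rational(1, 2))), 21), Rational(-1, 26107))), Rational(1, 4071)) = Mul(Add(30101, Mul(Add(21, Mul(I, Pow(6323, Rational(1, 2)))), Rational(-1, 26107))), Rational(1, 4071)) = Mul(Add(30101, Add(Rational(-21, 26107), Mul(Rational(-1, 26107), I, Pow(6323, Rational(1, 2))))), Rational(1, 4071)) = Mul(Add(Rational(785846786, 26107), Mul(Rational(-1, 26107), I, Pow(6323, Rational(1, 2)))), Rational(1, 4071)) = Add(Rational(785846786, 106281597), Mul(Rational(-1, 106281597), I, Pow(6323, Rational(1, 2))))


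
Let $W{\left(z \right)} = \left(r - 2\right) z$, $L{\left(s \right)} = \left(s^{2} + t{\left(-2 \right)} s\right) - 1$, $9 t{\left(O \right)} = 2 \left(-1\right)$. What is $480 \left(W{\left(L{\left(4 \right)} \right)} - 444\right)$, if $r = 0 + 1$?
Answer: $- \frac{659680}{3} \approx -2.1989 \cdot 10^{5}$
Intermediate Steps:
$t{\left(O \right)} = - \frac{2}{9}$ ($t{\left(O \right)} = \frac{2 \left(-1\right)}{9} = \frac{1}{9} \left(-2\right) = - \frac{2}{9}$)
$L{\left(s \right)} = -1 + s^{2} - \frac{2 s}{9}$ ($L{\left(s \right)} = \left(s^{2} - \frac{2 s}{9}\right) - 1 = -1 + s^{2} - \frac{2 s}{9}$)
$r = 1$
$W{\left(z \right)} = - z$ ($W{\left(z \right)} = \left(1 - 2\right) z = - z$)
$480 \left(W{\left(L{\left(4 \right)} \right)} - 444\right) = 480 \left(- (-1 + 4^{2} - \frac{8}{9}) - 444\right) = 480 \left(- (-1 + 16 - \frac{8}{9}) - 444\right) = 480 \left(\left(-1\right) \frac{127}{9} - 444\right) = 480 \left(- \frac{127}{9} - 444\right) = 480 \left(- \frac{4123}{9}\right) = - \frac{659680}{3}$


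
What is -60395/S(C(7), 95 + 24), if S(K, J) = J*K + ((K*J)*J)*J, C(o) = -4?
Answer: 60395/6741112 ≈ 0.0089592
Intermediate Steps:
S(K, J) = J*K + K*J**3 (S(K, J) = J*K + ((J*K)*J)*J = J*K + (K*J**2)*J = J*K + K*J**3)
-60395/S(C(7), 95 + 24) = -60395*(-1/(4*(1 + (95 + 24)**2)*(95 + 24))) = -60395*(-1/(476*(1 + 119**2))) = -60395*(-1/(476*(1 + 14161))) = -60395/(119*(-4)*14162) = -60395/(-6741112) = -60395*(-1/6741112) = 60395/6741112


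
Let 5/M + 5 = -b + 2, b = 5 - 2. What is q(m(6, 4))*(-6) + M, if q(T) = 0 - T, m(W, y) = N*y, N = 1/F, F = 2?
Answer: 67/6 ≈ 11.167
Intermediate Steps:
b = 3
N = ½ (N = 1/2 = ½ ≈ 0.50000)
m(W, y) = y/2
q(T) = -T
M = -⅚ (M = 5/(-5 + (-1*3 + 2)) = 5/(-5 + (-3 + 2)) = 5/(-5 - 1) = 5/(-6) = 5*(-⅙) = -⅚ ≈ -0.83333)
q(m(6, 4))*(-6) + M = -4/2*(-6) - ⅚ = -1*2*(-6) - ⅚ = -2*(-6) - ⅚ = 12 - ⅚ = 67/6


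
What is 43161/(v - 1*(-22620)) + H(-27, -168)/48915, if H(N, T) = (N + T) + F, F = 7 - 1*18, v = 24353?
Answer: 2101543877/2297684295 ≈ 0.91464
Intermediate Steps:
F = -11 (F = 7 - 18 = -11)
H(N, T) = -11 + N + T (H(N, T) = (N + T) - 11 = -11 + N + T)
43161/(v - 1*(-22620)) + H(-27, -168)/48915 = 43161/(24353 - 1*(-22620)) + (-11 - 27 - 168)/48915 = 43161/(24353 + 22620) - 206*1/48915 = 43161/46973 - 206/48915 = 2101543877/2297684295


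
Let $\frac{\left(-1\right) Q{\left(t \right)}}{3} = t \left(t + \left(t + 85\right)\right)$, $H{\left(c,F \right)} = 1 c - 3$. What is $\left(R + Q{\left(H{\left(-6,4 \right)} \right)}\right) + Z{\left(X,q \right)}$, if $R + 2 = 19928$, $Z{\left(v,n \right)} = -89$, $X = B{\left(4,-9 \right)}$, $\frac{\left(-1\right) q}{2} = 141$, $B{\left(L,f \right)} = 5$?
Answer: $21646$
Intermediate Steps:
$q = -282$ ($q = \left(-2\right) 141 = -282$)
$X = 5$
$H{\left(c,F \right)} = -3 + c$ ($H{\left(c,F \right)} = c - 3 = -3 + c$)
$Q{\left(t \right)} = - 3 t \left(85 + 2 t\right)$ ($Q{\left(t \right)} = - 3 t \left(t + \left(t + 85\right)\right) = - 3 t \left(t + \left(85 + t\right)\right) = - 3 t \left(85 + 2 t\right)$)
$R = 19926$ ($R = -2 + 19928 = 19926$)
$\left(R + Q{\left(H{\left(-6,4 \right)} \right)}\right) + Z{\left(X,q \right)} = \left(19926 - 3 \left(-3 - 6\right) \left(85 + 2 \left(-3 - 6\right)\right)\right) - 89 = \left(19926 - - 27 \left(85 + 2 \left(-9\right)\right)\right) - 89 = \left(19926 - - 27 \left(85 - 18\right)\right) - 89 = \left(19926 - \left(-27\right) 67\right) - 89 = \left(19926 + 1809\right) - 89 = 21735 - 89 = 21646$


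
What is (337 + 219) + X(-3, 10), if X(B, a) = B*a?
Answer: 526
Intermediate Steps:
(337 + 219) + X(-3, 10) = (337 + 219) - 3*10 = 556 - 30 = 526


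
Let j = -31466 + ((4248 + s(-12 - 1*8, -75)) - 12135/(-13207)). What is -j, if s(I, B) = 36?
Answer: 358980539/13207 ≈ 27181.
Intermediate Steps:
j = -358980539/13207 (j = -31466 + ((4248 + 36) - 12135/(-13207)) = -31466 + (4284 - 12135*(-1/13207)) = -31466 + (4284 + 12135/13207) = -31466 + 56590923/13207 = -358980539/13207 ≈ -27181.)
-j = -1*(-358980539/13207) = 358980539/13207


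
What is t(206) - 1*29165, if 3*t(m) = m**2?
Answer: -45059/3 ≈ -15020.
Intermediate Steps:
t(m) = m**2/3
t(206) - 1*29165 = (1/3)*206**2 - 1*29165 = (1/3)*42436 - 29165 = 42436/3 - 29165 = -45059/3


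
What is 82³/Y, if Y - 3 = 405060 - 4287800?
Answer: -551368/3882737 ≈ -0.14200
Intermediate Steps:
Y = -3882737 (Y = 3 + (405060 - 4287800) = 3 - 3882740 = -3882737)
82³/Y = 82³/(-3882737) = 551368*(-1/3882737) = -551368/3882737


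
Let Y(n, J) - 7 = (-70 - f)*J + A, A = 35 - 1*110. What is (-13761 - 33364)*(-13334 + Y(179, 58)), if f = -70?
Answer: 631569250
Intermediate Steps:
A = -75 (A = 35 - 110 = -75)
Y(n, J) = -68 (Y(n, J) = 7 + ((-70 - 1*(-70))*J - 75) = 7 + ((-70 + 70)*J - 75) = 7 + (0*J - 75) = 7 + (0 - 75) = 7 - 75 = -68)
(-13761 - 33364)*(-13334 + Y(179, 58)) = (-13761 - 33364)*(-13334 - 68) = -47125*(-13402) = 631569250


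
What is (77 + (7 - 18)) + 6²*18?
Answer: 714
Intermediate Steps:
(77 + (7 - 18)) + 6²*18 = (77 - 11) + 36*18 = 66 + 648 = 714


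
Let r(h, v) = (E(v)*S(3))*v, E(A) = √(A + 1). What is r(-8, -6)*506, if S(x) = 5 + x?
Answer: -24288*I*√5 ≈ -54310.0*I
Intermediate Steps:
E(A) = √(1 + A)
r(h, v) = 8*v*√(1 + v) (r(h, v) = (√(1 + v)*(5 + 3))*v = (√(1 + v)*8)*v = (8*√(1 + v))*v = 8*v*√(1 + v))
r(-8, -6)*506 = (8*(-6)*√(1 - 6))*506 = (8*(-6)*√(-5))*506 = (8*(-6)*(I*√5))*506 = -48*I*√5*506 = -24288*I*√5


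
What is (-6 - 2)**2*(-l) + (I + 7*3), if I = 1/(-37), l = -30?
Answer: 71816/37 ≈ 1941.0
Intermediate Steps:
I = -1/37 ≈ -0.027027
(-6 - 2)**2*(-l) + (I + 7*3) = (-6 - 2)**2*(-1*(-30)) + (-1/37 + 7*3) = (-8)**2*30 + (-1/37 + 21) = 64*30 + 776/37 = 1920 + 776/37 = 71816/37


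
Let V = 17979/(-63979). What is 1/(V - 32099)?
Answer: -63979/2053679900 ≈ -3.1153e-5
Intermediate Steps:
V = -17979/63979 (V = 17979*(-1/63979) = -17979/63979 ≈ -0.28101)
1/(V - 32099) = 1/(-17979/63979 - 32099) = 1/(-2053679900/63979) = -63979/2053679900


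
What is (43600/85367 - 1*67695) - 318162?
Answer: -32939410919/85367 ≈ -3.8586e+5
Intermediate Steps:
(43600/85367 - 1*67695) - 318162 = (43600*(1/85367) - 67695) - 318162 = (43600/85367 - 67695) - 318162 = -5778875465/85367 - 318162 = -32939410919/85367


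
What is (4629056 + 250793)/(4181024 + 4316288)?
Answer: 4879849/8497312 ≈ 0.57428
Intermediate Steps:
(4629056 + 250793)/(4181024 + 4316288) = 4879849/8497312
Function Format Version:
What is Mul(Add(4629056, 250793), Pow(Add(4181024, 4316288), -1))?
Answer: Rational(4879849, 8497312) ≈ 0.57428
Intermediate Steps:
Mul(Add(4629056, 250793), Pow(Add(4181024, 4316288), -1)) = Mul(4879849, Pow(8497312, -1)) = Mul(4879849, Rational(1, 8497312)) = Rational(4879849, 8497312)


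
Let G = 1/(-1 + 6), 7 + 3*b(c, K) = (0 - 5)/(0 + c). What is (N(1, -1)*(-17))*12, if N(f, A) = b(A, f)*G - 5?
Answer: 5236/5 ≈ 1047.2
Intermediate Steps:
b(c, K) = -7/3 - 5/(3*c) (b(c, K) = -7/3 + ((0 - 5)/(0 + c))/3 = -7/3 + (-5/c)/3 = -7/3 - 5/(3*c))
G = 1/5 ≈ 0.20000
N(f, A) = -5 + (-5 - 7*A)/(15*A) (N(f, A) = ((-5 - 7*A)/(3*A))*(1/5) - 5 = (-5 - 7*A)/(15*A) - 5 = -5 + (-5 - 7*A)/(15*A))
(N(1, -1)*(-17))*12 = (((1/15)*(-5 - 82*(-1))/(-1))*(-17))*12 = (((1/15)*(-1)*(-5 + 82))*(-17))*12 = (((1/15)*(-1)*77)*(-17))*12 = -77/15*(-17)*12 = (1309/15)*12 = 5236/5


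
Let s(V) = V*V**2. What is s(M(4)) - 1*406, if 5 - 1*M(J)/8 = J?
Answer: 106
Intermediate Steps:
M(J) = 40 - 8*J
s(V) = V**3
s(M(4)) - 1*406 = (40 - 8*4)**3 - 1*406 = (40 - 32)**3 - 406 = 8**3 - 406 = 512 - 406 = 106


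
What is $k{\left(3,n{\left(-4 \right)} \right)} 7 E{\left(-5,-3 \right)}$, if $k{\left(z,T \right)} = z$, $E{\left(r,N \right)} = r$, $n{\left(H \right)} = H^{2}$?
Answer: $-105$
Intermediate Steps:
$k{\left(3,n{\left(-4 \right)} \right)} 7 E{\left(-5,-3 \right)} = 3 \cdot 7 \left(-5\right) = 21 \left(-5\right) = -105$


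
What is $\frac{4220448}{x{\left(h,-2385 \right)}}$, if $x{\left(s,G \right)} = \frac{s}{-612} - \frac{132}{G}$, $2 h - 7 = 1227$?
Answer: $- \frac{684472256640}{154529} \approx -4.4294 \cdot 10^{6}$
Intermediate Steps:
$h = 617$ ($h = \frac{7}{2} + \frac{1}{2} \cdot 1227 = \frac{7}{2} + \frac{1227}{2} = 617$)
$x{\left(s,G \right)} = - \frac{132}{G} - \frac{s}{612}$ ($x{\left(s,G \right)} = s \left(- \frac{1}{612}\right) - \frac{132}{G} = - \frac{s}{612} - \frac{132}{G} = - \frac{132}{G} - \frac{s}{612}$)
$\frac{4220448}{x{\left(h,-2385 \right)}} = \frac{4220448}{- \frac{132}{-2385} - \frac{617}{612}} = \frac{4220448}{\left(-132\right) \left(- \frac{1}{2385}\right) - \frac{617}{612}} = \frac{4220448}{\frac{44}{795} - \frac{617}{612}} = \frac{4220448}{- \frac{154529}{162180}} = 4220448 \left(- \frac{162180}{154529}\right) = - \frac{684472256640}{154529}$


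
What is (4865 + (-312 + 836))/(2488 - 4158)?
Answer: -5389/1670 ≈ -3.2269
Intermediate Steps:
(4865 + (-312 + 836))/(2488 - 4158) = (4865 + 524)/(-1670) = 5389*(-1/1670) = -5389/1670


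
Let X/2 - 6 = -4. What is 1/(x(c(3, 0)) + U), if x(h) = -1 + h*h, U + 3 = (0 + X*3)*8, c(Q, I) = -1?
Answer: 1/93 ≈ 0.010753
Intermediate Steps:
X = 4 (X = 12 + 2*(-4) = 12 - 8 = 4)
U = 93 (U = -3 + (0 + 4*3)*8 = -3 + (0 + 12)*8 = -3 + 12*8 = -3 + 96 = 93)
x(h) = -1 + h**2
1/(x(c(3, 0)) + U) = 1/((-1 + (-1)**2) + 93) = 1/((-1 + 1) + 93) = 1/(0 + 93) = 1/93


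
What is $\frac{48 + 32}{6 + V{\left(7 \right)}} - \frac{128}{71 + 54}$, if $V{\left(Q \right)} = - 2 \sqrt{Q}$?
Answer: $\frac{7372}{125} + 20 \sqrt{7} \approx 111.89$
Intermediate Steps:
$\frac{48 + 32}{6 + V{\left(7 \right)}} - \frac{128}{71 + 54} = \frac{48 + 32}{6 - 2 \sqrt{7}} - \frac{128}{71 + 54} = \frac{80}{6 - 2 \sqrt{7}} - \frac{128}{125} = - \frac{128}{125} + \frac{80}{6 - 2 \sqrt{7}}$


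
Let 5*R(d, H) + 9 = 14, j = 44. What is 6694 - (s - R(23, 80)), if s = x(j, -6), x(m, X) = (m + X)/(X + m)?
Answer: 6694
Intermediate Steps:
R(d, H) = 1 (R(d, H) = -9/5 + (⅕)*14 = -9/5 + 14/5 = 1)
x(m, X) = 1 (x(m, X) = (X + m)/(X + m) = 1)
s = 1
6694 - (s - R(23, 80)) = 6694 - (1 - 1*1) = 6694 - (1 - 1) = 6694 - 1*0 = 6694 + 0 = 6694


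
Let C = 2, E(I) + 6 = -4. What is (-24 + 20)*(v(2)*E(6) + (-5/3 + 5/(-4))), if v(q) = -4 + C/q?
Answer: -325/3 ≈ -108.33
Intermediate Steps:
E(I) = -10 (E(I) = -6 - 4 = -10)
v(q) = -4 + 2/q
(-24 + 20)*(v(2)*E(6) + (-5/3 + 5/(-4))) = (-24 + 20)*((-4 + 2/2)*(-10) + (-5/3 + 5/(-4))) = -4*((-4 + 2*(1/2))*(-10) + (-5*1/3 + 5*(-1/4))) = -4*((-4 + 1)*(-10) + (-5/3 - 5/4)) = -4*(-3*(-10) - 35/12) = -4*(30 - 35/12) = -4*325/12 = -325/3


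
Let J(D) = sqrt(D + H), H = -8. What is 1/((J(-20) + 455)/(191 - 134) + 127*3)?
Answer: 315951/122899403 - 57*I*sqrt(7)/245798806 ≈ 0.0025708 - 6.1354e-7*I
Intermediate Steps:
J(D) = sqrt(-8 + D) (J(D) = sqrt(D - 8) = sqrt(-8 + D))
1/((J(-20) + 455)/(191 - 134) + 127*3) = 1/((sqrt(-8 - 20) + 455)/(191 - 134) + 127*3) = 1/((sqrt(-28) + 455)/57 + 381) = 1/((2*I*sqrt(7) + 455)*(1/57) + 381) = 1/((455 + 2*I*sqrt(7))*(1/57) + 381) = 1/((455/57 + 2*I*sqrt(7)/57) + 381) = 1/(22172/57 + 2*I*sqrt(7)/57)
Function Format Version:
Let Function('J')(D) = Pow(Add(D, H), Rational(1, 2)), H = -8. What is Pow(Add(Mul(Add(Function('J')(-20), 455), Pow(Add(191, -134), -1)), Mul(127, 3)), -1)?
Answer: Add(Rational(315951, 122899403), Mul(Rational(-57, 245798806), I, Pow(7, Rational(1, 2)))) ≈ Add(0.0025708, Mul(-6.1354e-7, I))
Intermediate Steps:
Function('J')(D) = Pow(Add(-8, D), Rational(1, 2)) (Function('J')(D) = Pow(Add(D, -8), Rational(1, 2)) = Pow(Add(-8, D), Rational(1, 2)))
Pow(Add(Mul(Add(Function('J')(-20), 455), Pow(Add(191, -134), -1)), Mul(127, 3)), -1) = Pow(Add(Mul(Add(Pow(Add(-8, -20), Rational(1, 2)), 455), Pow(Add(191, -134), -1)), Mul(127, 3)), -1) = Pow(Add(Mul(Add(Pow(-28, Rational(1, 2)), 455), Pow(57, -1)), 381), -1) = Pow(Add(Mul(Add(Mul(2, I, Pow(7, Rational(1, 2))), 455), Rational(1, 57)), 381), -1) = Pow(Add(Mul(Add(455, Mul(2, I, Pow(7, Rational(1, 2)))), Rational(1, 57)), 381), -1) = Pow(Add(Add(Rational(455, 57), Mul(Rational(2, 57), I, Pow(7, Rational(1, 2)))), 381), -1) = Pow(Add(Rational(22172, 57), Mul(Rational(2, 57), I, Pow(7, Rational(1, 2)))), -1)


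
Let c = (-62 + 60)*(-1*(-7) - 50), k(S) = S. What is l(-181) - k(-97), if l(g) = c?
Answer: 183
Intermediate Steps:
c = 86 (c = -2*(7 - 50) = -2*(-43) = 86)
l(g) = 86
l(-181) - k(-97) = 86 - 1*(-97) = 86 + 97 = 183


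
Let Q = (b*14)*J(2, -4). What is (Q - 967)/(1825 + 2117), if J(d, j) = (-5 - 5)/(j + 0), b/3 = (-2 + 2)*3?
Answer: -967/3942 ≈ -0.24531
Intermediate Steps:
b = 0 (b = 3*((-2 + 2)*3) = 3*(0*3) = 3*0 = 0)
J(d, j) = -10/j
Q = 0 (Q = (0*14)*(-10/(-4)) = 0*(-10*(-1/4)) = 0*(5/2) = 0)
(Q - 967)/(1825 + 2117) = (0 - 967)/(1825 + 2117) = -967/3942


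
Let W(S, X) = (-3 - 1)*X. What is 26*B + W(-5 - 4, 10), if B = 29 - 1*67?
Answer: -1028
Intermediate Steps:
W(S, X) = -4*X
B = -38 (B = 29 - 67 = -38)
26*B + W(-5 - 4, 10) = 26*(-38) - 4*10 = -988 - 40 = -1028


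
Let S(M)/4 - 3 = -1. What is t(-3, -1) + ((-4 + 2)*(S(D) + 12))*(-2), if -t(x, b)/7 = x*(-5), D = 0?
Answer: -25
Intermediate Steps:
t(x, b) = 35*x (t(x, b) = -7*x*(-5) = -(-35)*x = 35*x)
S(M) = 8 (S(M) = 12 + 4*(-1) = 12 - 4 = 8)
t(-3, -1) + ((-4 + 2)*(S(D) + 12))*(-2) = 35*(-3) + ((-4 + 2)*(8 + 12))*(-2) = -105 - 2*20*(-2) = -105 - 40*(-2) = -105 + 80 = -25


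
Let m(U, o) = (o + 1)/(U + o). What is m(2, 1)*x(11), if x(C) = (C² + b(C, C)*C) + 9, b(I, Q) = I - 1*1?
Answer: 160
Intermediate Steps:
b(I, Q) = -1 + I (b(I, Q) = I - 1 = -1 + I)
m(U, o) = (1 + o)/(U + o)
x(C) = 9 + C² + C*(-1 + C) (x(C) = (C² + (-1 + C)*C) + 9 = (C² + C*(-1 + C)) + 9 = 9 + C² + C*(-1 + C))
m(2, 1)*x(11) = ((1 + 1)/(2 + 1))*(9 - 1*11 + 2*11²) = (2/3)*(9 - 11 + 2*121) = ((⅓)*2)*(9 - 11 + 242) = (⅔)*240 = 160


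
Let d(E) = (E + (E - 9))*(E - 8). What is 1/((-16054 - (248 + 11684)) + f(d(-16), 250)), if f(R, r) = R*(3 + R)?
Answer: 1/943222 ≈ 1.0602e-6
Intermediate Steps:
d(E) = (-9 + 2*E)*(-8 + E) (d(E) = (E + (-9 + E))*(-8 + E) = (-9 + 2*E)*(-8 + E))
1/((-16054 - (248 + 11684)) + f(d(-16), 250)) = 1/((-16054 - (248 + 11684)) + (72 - 25*(-16) + 2*(-16)²)*(3 + (72 - 25*(-16) + 2*(-16)²))) = 1/((-16054 - 1*11932) + (72 + 400 + 2*256)*(3 + (72 + 400 + 2*256))) = 1/((-16054 - 11932) + (72 + 400 + 512)*(3 + (72 + 400 + 512))) = 1/(-27986 + 984*(3 + 984)) = 1/(-27986 + 984*987) = 1/(-27986 + 971208) = 1/943222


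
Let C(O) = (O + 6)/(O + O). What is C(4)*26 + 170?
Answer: 405/2 ≈ 202.50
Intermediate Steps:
C(O) = (6 + O)/(2*O) (C(O) = (6 + O)/((2*O)) = (6 + O)*(1/(2*O)) = (6 + O)/(2*O))
C(4)*26 + 170 = ((1/2)*(6 + 4)/4)*26 + 170 = ((1/2)*(1/4)*10)*26 + 170 = (5/4)*26 + 170 = 65/2 + 170 = 405/2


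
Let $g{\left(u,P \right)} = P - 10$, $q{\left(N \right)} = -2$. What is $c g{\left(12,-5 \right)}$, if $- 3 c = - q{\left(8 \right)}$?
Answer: $10$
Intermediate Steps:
$c = - \frac{2}{3}$ ($c = - \frac{\left(-1\right) \left(-2\right)}{3} = \left(- \frac{1}{3}\right) 2 = - \frac{2}{3} \approx -0.66667$)
$g{\left(u,P \right)} = -10 + P$
$c g{\left(12,-5 \right)} = - \frac{2 \left(-10 - 5\right)}{3} = \left(- \frac{2}{3}\right) \left(-15\right) = 10$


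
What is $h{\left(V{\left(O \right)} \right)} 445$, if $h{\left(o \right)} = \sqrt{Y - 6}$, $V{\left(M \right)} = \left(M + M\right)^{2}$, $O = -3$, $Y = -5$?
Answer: $445 i \sqrt{11} \approx 1475.9 i$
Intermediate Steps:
$V{\left(M \right)} = 4 M^{2}$ ($V{\left(M \right)} = \left(2 M\right)^{2} = 4 M^{2}$)
$h{\left(o \right)} = i \sqrt{11}$ ($h{\left(o \right)} = \sqrt{-5 - 6} = \sqrt{-11} = i \sqrt{11}$)
$h{\left(V{\left(O \right)} \right)} 445 = i \sqrt{11} \cdot 445 = 445 i \sqrt{11}$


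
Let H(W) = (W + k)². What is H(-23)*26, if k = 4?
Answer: 9386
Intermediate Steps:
H(W) = (4 + W)² (H(W) = (W + 4)² = (4 + W)²)
H(-23)*26 = (4 - 23)²*26 = (-19)²*26 = 361*26 = 9386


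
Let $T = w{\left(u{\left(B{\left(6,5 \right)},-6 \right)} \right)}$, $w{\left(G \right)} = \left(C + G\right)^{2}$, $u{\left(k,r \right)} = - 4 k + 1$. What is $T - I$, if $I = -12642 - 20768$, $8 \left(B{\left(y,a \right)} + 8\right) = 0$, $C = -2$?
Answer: $34371$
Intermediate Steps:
$B{\left(y,a \right)} = -8$ ($B{\left(y,a \right)} = -8 + \frac{1}{8} \cdot 0 = -8 + 0 = -8$)
$u{\left(k,r \right)} = 1 - 4 k$
$w{\left(G \right)} = \left(-2 + G\right)^{2}$
$T = 961$ ($T = \left(-2 + \left(1 - -32\right)\right)^{2} = \left(-2 + \left(1 + 32\right)\right)^{2} = \left(-2 + 33\right)^{2} = 31^{2} = 961$)
$I = -33410$ ($I = -12642 - 20768 = -33410$)
$T - I = 961 - -33410 = 961 + 33410 = 34371$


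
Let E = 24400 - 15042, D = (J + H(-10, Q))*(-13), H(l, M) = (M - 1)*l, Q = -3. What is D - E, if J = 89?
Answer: -11035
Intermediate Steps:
H(l, M) = l*(-1 + M) (H(l, M) = (-1 + M)*l = l*(-1 + M))
D = -1677 (D = (89 - 10*(-1 - 3))*(-13) = (89 - 10*(-4))*(-13) = (89 + 40)*(-13) = 129*(-13) = -1677)
E = 9358
D - E = -1677 - 1*9358 = -1677 - 9358 = -11035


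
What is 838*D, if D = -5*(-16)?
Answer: 67040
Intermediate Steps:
D = 80
838*D = 838*80 = 67040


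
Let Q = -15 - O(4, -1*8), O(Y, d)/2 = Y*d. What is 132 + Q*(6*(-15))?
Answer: -4278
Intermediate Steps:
O(Y, d) = 2*Y*d (O(Y, d) = 2*(Y*d) = 2*Y*d)
Q = 49 (Q = -15 - 2*4*(-1*8) = -15 - 2*4*(-8) = -15 - 1*(-64) = -15 + 64 = 49)
132 + Q*(6*(-15)) = 132 + 49*(6*(-15)) = 132 + 49*(-90) = 132 - 4410 = -4278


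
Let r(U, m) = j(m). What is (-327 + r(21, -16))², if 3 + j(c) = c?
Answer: 119716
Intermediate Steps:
j(c) = -3 + c
r(U, m) = -3 + m
(-327 + r(21, -16))² = (-327 + (-3 - 16))² = (-327 - 19)² = (-346)² = 119716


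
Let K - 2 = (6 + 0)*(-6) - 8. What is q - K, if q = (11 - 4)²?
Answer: 91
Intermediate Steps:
q = 49 (q = 7² = 49)
K = -42 (K = 2 + ((6 + 0)*(-6) - 8) = 2 + (6*(-6) - 8) = 2 + (-36 - 8) = 2 - 44 = -42)
q - K = 49 - 1*(-42) = 49 + 42 = 91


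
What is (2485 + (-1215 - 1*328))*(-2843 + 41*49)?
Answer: -785628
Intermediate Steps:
(2485 + (-1215 - 1*328))*(-2843 + 41*49) = (2485 + (-1215 - 328))*(-2843 + 2009) = (2485 - 1543)*(-834) = 942*(-834) = -785628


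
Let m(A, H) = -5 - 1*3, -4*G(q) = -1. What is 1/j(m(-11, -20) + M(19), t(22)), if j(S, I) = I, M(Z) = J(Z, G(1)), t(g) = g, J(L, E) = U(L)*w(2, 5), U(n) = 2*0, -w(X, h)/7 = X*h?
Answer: 1/22 ≈ 0.045455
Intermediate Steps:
w(X, h) = -7*X*h
G(q) = ¼ (G(q) = -¼*(-1) = ¼)
m(A, H) = -8 (m(A, H) = -5 - 3 = -8)
U(n) = 0
J(L, E) = 0 (J(L, E) = 0*(-7*2*5) = 0*(-70) = 0)
M(Z) = 0
1/j(m(-11, -20) + M(19), t(22)) = 1/22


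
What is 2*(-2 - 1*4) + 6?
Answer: -6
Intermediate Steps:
2*(-2 - 1*4) + 6 = 2*(-2 - 4) + 6 = 2*(-6) + 6 = -12 + 6 = -6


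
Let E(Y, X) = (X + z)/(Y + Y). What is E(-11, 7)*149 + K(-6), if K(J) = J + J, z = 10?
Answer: -2797/22 ≈ -127.14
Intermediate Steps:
K(J) = 2*J
E(Y, X) = (10 + X)/(2*Y) (E(Y, X) = (X + 10)/(Y + Y) = (10 + X)/((2*Y)) = (10 + X)*(1/(2*Y)) = (10 + X)/(2*Y))
E(-11, 7)*149 + K(-6) = ((½)*(10 + 7)/(-11))*149 + 2*(-6) = ((½)*(-1/11)*17)*149 - 12 = -17/22*149 - 12 = -2533/22 - 12 = -2797/22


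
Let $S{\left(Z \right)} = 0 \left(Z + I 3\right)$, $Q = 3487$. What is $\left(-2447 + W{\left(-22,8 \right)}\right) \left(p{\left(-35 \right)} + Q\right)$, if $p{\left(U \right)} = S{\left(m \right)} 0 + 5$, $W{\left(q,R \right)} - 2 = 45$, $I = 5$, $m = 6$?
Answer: $-8380800$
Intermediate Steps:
$W{\left(q,R \right)} = 47$ ($W{\left(q,R \right)} = 2 + 45 = 47$)
$S{\left(Z \right)} = 0$ ($S{\left(Z \right)} = 0 \left(Z + 5 \cdot 3\right) = 0 \left(Z + 15\right) = 0 \left(15 + Z\right) = 0$)
$p{\left(U \right)} = 5$ ($p{\left(U \right)} = 0 \cdot 0 + 5 = 0 + 5 = 5$)
$\left(-2447 + W{\left(-22,8 \right)}\right) \left(p{\left(-35 \right)} + Q\right) = \left(-2447 + 47\right) \left(5 + 3487\right) = \left(-2400\right) 3492 = -8380800$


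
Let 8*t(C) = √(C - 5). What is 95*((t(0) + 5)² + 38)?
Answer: 382565/64 + 475*I*√5/4 ≈ 5977.6 + 265.53*I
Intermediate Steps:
t(C) = √(-5 + C)/8 (t(C) = √(C - 5)/8 = √(-5 + C)/8)
95*((t(0) + 5)² + 38) = 95*((√(-5 + 0)/8 + 5)² + 38) = 95*((√(-5)/8 + 5)² + 38) = 95*(((I*√5)/8 + 5)² + 38) = 95*((I*√5/8 + 5)² + 38) = 95*((5 + I*√5/8)² + 38) = 95*(38 + (5 + I*√5/8)²) = 3610 + 95*(5 + I*√5/8)²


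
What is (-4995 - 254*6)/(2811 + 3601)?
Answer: -6519/6412 ≈ -1.0167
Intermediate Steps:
(-4995 - 254*6)/(2811 + 3601) = (-4995 - 1524)/6412 = -6519*1/6412 = -6519/6412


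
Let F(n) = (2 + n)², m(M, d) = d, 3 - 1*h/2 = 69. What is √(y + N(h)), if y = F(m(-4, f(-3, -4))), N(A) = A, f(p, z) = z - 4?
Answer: 4*I*√6 ≈ 9.798*I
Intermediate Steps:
f(p, z) = -4 + z
h = -132 (h = 6 - 2*69 = 6 - 138 = -132)
y = 36 (y = (2 + (-4 - 4))² = (2 - 8)² = (-6)² = 36)
√(y + N(h)) = √(36 - 132) = √(-96) = 4*I*√6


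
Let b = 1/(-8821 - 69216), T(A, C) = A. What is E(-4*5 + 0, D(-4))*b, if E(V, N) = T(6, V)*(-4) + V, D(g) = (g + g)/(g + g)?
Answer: 44/78037 ≈ 0.00056383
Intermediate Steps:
D(g) = 1 (D(g) = (2*g)/((2*g)) = (2*g)*(1/(2*g)) = 1)
b = -1/78037 (b = 1/(-78037) = -1/78037 ≈ -1.2814e-5)
E(V, N) = -24 + V (E(V, N) = 6*(-4) + V = -24 + V)
E(-4*5 + 0, D(-4))*b = (-24 + (-4*5 + 0))*(-1/78037) = (-24 + (-20 + 0))*(-1/78037) = (-24 - 20)*(-1/78037) = -44*(-1/78037) = 44/78037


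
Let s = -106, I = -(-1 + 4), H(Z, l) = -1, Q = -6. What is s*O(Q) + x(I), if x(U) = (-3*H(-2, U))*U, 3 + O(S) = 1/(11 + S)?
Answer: 1439/5 ≈ 287.80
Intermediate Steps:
O(S) = -3 + 1/(11 + S)
I = -3 (I = -1*3 = -3)
x(U) = 3*U (x(U) = (-3*(-1))*U = 3*U)
s*O(Q) + x(I) = -106*(-32 - 3*(-6))/(11 - 6) + 3*(-3) = -106*(-32 + 18)/5 - 9 = -106*(-14)/5 - 9 = -106*(-14/5) - 9 = 1484/5 - 9 = 1439/5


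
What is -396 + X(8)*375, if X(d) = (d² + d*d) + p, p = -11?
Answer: 43479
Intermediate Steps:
X(d) = -11 + 2*d² (X(d) = (d² + d*d) - 11 = (d² + d²) - 11 = 2*d² - 11 = -11 + 2*d²)
-396 + X(8)*375 = -396 + (-11 + 2*8²)*375 = -396 + (-11 + 2*64)*375 = -396 + (-11 + 128)*375 = -396 + 117*375 = -396 + 43875 = 43479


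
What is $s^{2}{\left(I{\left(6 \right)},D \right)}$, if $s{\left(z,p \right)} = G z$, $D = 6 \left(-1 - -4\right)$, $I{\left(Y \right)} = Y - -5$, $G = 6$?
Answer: $4356$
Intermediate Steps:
$I{\left(Y \right)} = 5 + Y$ ($I{\left(Y \right)} = Y + 5 = 5 + Y$)
$D = 18$ ($D = 6 \left(-1 + 4\right) = 6 \cdot 3 = 18$)
$s{\left(z,p \right)} = 6 z$
$s^{2}{\left(I{\left(6 \right)},D \right)} = \left(6 \left(5 + 6\right)\right)^{2} = \left(6 \cdot 11\right)^{2} = 66^{2} = 4356$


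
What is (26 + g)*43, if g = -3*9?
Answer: -43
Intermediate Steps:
g = -27
(26 + g)*43 = (26 - 27)*43 = -1*43 = -43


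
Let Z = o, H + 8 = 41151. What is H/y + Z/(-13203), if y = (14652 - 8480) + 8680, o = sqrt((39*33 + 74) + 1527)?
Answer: 41143/14852 - 38*sqrt(2)/13203 ≈ 2.7661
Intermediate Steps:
H = 41143 (H = -8 + 41151 = 41143)
o = 38*sqrt(2) (o = sqrt((1287 + 74) + 1527) = sqrt(1361 + 1527) = sqrt(2888) = 38*sqrt(2) ≈ 53.740)
Z = 38*sqrt(2) ≈ 53.740
y = 14852 (y = 6172 + 8680 = 14852)
H/y + Z/(-13203) = 41143/14852 + (38*sqrt(2))/(-13203) = 41143*(1/14852) + (38*sqrt(2))*(-1/13203) = 41143/14852 - 38*sqrt(2)/13203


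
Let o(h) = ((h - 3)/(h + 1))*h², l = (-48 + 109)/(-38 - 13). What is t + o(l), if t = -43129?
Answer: -560494498/13005 ≈ -43098.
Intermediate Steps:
l = -61/51 (l = 61/(-51) = 61*(-1/51) = -61/51 ≈ -1.1961)
o(h) = h²*(-3 + h)/(1 + h) (o(h) = ((-3 + h)/(1 + h))*h² = h²*(-3 + h)/(1 + h))
t + o(l) = -43129 + (-61/51)²*(-3 - 61/51)/(1 - 61/51) = -43129 + (3721/2601)*(-214/51)/(-10/51) = -43129 + (3721/2601)*(-51/10)*(-214/51) = -43129 + 398147/13005 = -560494498/13005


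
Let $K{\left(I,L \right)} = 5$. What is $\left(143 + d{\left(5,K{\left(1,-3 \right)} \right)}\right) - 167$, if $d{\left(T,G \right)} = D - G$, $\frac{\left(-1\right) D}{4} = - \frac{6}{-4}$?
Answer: $-35$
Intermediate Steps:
$D = -6$ ($D = - 4 \left(- \frac{6}{-4}\right) = - 4 \left(\left(-6\right) \left(- \frac{1}{4}\right)\right) = \left(-4\right) \frac{3}{2} = -6$)
$d{\left(T,G \right)} = -6 - G$
$\left(143 + d{\left(5,K{\left(1,-3 \right)} \right)}\right) - 167 = \left(143 - 11\right) - 167 = 132 - 167 = -35$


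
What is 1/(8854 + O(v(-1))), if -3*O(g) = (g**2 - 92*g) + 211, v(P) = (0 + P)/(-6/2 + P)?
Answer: 16/140661 ≈ 0.00011375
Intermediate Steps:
v(P) = P/(-3 + P) (v(P) = P/(-6*1/2 + P) = P/(-3 + P))
O(g) = -211/3 - g**2/3 + 92*g/3 (O(g) = -((g**2 - 92*g) + 211)/3 = -(211 + g**2 - 92*g)/3 = -211/3 - g**2/3 + 92*g/3)
1/(8854 + O(v(-1))) = 1/(8854 + (-211/3 - 1/(3*(-3 - 1)**2) + 92*(-1/(-3 - 1))/3)) = 1/(8854 + (-211/3 - (-1/(-4))**2/3 + 92*(-1/(-4))/3)) = 1/(8854 + (-211/3 - (-1*(-1/4))**2/3 + 92*(-1*(-1/4))/3)) = 1/(8854 + (-211/3 - (1/4)**2/3 + (92/3)*(1/4))) = 1/(8854 + (-211/3 - 1/3*1/16 + 23/3)) = 1/(8854 + (-211/3 - 1/48 + 23/3)) = 1/(8854 - 1003/16) = 1/(140661/16) = 16/140661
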